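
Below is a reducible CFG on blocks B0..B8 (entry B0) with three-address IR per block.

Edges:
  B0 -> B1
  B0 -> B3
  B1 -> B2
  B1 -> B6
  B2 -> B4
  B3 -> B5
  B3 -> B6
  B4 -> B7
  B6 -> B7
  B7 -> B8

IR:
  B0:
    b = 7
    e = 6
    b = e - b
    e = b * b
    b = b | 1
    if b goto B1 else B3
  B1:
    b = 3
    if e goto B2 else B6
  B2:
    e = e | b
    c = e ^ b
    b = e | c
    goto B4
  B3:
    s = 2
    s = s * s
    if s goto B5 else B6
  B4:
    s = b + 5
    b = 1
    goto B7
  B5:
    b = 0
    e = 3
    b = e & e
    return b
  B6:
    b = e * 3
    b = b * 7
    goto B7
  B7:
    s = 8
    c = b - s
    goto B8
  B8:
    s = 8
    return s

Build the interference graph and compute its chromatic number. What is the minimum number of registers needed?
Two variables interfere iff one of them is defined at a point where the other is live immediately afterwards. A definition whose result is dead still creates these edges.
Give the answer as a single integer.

Answer: 3

Derivation:
Block summaries:
  B0: def={b,e} ue=∅
  B1: def={b} ue={e}
  B2: def={b,c,e} ue={b,e}
  B3: def={s} ue=∅
  B4: def={b,s} ue={b}
  B5: def={b,e} ue=∅
  B6: def={b} ue={e}
  B7: def={c,s} ue={b}
  B8: def={s} ue=∅

Liveness:
  B0: in=∅ out={e}
  B1: in={e} out={b,e}
  B2: in={b,e} out={b}
  B3: in={e} out={e}
  B4: in={b} out={b}
  B5: in=∅ out=∅
  B6: in={e} out={b}
  B7: in={b} out=∅
  B8: in=∅ out=∅

Interference:
  b↔{e,s}
  c↔{e}
  e↔{b,c,s}
  s↔{b,e}

Chromatic number:
  clique {b,e,s} ⇒ need ≥ 3
  assign b→R1 c→R1 e→R0 s→R2 — no edge inside a register ⇒ χ ≤ 3
  χ = 3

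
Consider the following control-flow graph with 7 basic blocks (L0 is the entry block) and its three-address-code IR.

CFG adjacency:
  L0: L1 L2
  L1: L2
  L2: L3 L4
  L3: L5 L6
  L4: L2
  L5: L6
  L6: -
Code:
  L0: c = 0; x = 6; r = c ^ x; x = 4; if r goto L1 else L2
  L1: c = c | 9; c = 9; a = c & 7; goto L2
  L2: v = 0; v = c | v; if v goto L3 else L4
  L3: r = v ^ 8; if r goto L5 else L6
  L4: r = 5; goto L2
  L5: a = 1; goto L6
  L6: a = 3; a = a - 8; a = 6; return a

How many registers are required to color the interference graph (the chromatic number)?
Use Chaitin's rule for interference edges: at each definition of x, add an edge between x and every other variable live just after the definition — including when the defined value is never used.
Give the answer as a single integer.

Answer: 3

Analysis:
Per-block:
  L0: def={c,r,x} ue=∅
  L1: def={a,c} ue={c}
  L2: def={v} ue={c}
  L3: def={r} ue={v}
  L4: def={r} ue=∅
  L5: def={a} ue=∅
  L6: def={a} ue=∅

Liveness:
  L0: in=∅ out={c}
  L1: in={c} out={c}
  L2: in={c} out={c,v}
  L3: in={v} out=∅
  L4: in={c} out={c}
  L5: in=∅ out=∅
  L6: in=∅ out=∅

Interfere edges:
  a↔{c}
  c↔{a,r,v,x}
  r↔{c,x}
  v↔{c}
  x↔{c,r}

Registers:
  clique {c,r,x} ⇒ need ≥ 3
  3-colouring: c0={c}  c1={a,r,v}  c2={x}
  χ = 3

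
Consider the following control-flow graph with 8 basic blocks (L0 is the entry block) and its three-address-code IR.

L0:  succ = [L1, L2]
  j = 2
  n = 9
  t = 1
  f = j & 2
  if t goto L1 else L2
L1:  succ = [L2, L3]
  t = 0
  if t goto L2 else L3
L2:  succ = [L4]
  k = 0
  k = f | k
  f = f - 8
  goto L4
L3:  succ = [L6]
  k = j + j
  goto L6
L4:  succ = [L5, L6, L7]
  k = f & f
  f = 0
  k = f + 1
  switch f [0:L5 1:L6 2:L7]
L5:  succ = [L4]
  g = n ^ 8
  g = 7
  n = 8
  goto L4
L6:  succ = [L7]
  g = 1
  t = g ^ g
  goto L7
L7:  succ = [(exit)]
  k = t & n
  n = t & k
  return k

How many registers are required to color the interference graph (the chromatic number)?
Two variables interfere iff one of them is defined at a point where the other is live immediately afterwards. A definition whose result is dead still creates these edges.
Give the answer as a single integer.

def/use:
  L0 def {f,j,n,t} use ∅
  L1 def {t} use ∅
  L2 def {f,k} use {f}
  L3 def {k} use {j}
  L4 def {f,k} use {f}
  L5 def {g,n} use {n}
  L6 def {g,t} use ∅
  L7 def {k,n} use {n,t}

Live sets:
  L0 li=∅ lo={f,j,n,t}
  L1 li={f,j,n} lo={f,j,n,t}
  L2 li={f,n,t} lo={f,n,t}
  L3 li={j,n} lo={n}
  L4 li={f,n,t} lo={f,n,t}
  L5 li={f,n,t} lo={f,n,t}
  L6 li={n} lo={n,t}
  L7 li={n,t} lo=∅

Conflict graph:
  f: {g,j,k,n,t}
  g: {f,n,t}
  j: {f,n,t}
  k: {f,n,t}
  n: {f,g,j,k,t}
  t: {f,g,j,k,n}

Registers:
  clique {f,g,n,t} ⇒ need ≥ 4
  assign f→r0 g→r3 j→r3 k→r3 n→r1 t→r2 — no edge inside a register ⇒ χ ≤ 4
  χ = 4

Answer: 4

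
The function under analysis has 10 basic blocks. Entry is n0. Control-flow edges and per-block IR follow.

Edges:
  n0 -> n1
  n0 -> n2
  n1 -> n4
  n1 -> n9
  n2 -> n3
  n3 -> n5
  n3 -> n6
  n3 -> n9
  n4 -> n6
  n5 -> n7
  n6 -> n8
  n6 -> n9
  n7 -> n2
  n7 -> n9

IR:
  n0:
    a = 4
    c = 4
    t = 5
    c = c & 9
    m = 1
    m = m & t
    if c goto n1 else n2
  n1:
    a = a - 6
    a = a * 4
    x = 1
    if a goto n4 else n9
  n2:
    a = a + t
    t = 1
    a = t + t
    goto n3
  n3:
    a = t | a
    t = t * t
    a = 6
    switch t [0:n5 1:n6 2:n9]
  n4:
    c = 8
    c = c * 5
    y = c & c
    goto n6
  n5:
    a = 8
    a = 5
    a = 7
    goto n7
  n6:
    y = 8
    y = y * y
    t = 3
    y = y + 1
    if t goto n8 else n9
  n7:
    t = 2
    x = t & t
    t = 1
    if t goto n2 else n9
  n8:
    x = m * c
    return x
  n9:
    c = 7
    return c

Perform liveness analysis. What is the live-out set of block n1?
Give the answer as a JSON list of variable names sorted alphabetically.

Answer: ["m"]

Working:
Per-block:
  n0: def={a,c,m,t} ue=∅
  n1: def={a,x} ue={a}
  n2: def={a,t} ue={a,t}
  n3: def={a,t} ue={a,t}
  n4: def={c,y} ue=∅
  n5: def={a} ue=∅
  n6: def={t,y} ue=∅
  n7: def={t,x} ue=∅
  n8: def={x} ue={c,m}
  n9: def={c} ue=∅

Backward fixpoint:
  live n0: ∅→{a,c,m,t}
  live n1: {a,m}→{m}
  live n2: {a,c,m,t}→{a,c,m,t}
  live n3: {a,c,m,t}→{c,m}
  live n4: {m}→{c,m}
  live n5: {c,m}→{a,c,m}
  live n6: {c,m}→{c,m}
  live n7: {a,c,m}→{a,c,m,t}
  live n8: {c,m}→∅
  live n9: ∅→∅

live-out(n1) = ["m"]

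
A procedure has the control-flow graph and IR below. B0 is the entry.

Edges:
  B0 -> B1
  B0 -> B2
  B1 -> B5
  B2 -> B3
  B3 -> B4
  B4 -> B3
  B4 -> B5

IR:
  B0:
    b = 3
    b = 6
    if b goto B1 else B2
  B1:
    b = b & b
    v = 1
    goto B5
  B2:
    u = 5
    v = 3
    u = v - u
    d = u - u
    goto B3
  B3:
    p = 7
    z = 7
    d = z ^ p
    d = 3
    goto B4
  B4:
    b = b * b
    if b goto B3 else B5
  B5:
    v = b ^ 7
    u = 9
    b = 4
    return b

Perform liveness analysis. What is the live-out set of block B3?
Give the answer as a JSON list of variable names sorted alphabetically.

Per-block:
  B0 def {b} use ∅
  B1 def {b,v} use {b}
  B2 def {d,u,v} use ∅
  B3 def {d,p,z} use ∅
  B4 def {b} use {b}
  B5 def {b,u,v} use {b}

Live sets:
  live B0: ∅→{b}
  live B1: {b}→{b}
  live B2: {b}→{b}
  live B3: {b}→{b}
  live B4: {b}→{b}
  live B5: {b}→∅

live-out(B3) = ["b"]

Answer: ["b"]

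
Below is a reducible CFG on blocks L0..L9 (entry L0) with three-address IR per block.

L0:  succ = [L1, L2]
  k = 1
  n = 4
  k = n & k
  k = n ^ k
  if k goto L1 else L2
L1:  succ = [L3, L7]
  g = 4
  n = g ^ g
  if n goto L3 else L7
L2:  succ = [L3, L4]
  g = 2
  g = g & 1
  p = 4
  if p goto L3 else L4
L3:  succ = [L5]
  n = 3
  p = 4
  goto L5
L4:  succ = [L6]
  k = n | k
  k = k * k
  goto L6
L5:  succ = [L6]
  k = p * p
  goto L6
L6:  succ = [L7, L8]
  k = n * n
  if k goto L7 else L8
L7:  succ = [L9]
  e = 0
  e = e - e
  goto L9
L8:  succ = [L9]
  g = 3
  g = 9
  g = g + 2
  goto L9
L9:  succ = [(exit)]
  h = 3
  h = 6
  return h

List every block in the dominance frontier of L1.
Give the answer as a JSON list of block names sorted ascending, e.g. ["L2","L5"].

idom tree: L1←L0 L2←L0 L3←L0 L4←L2 L5←L3 L6←L0 L7←L0 L8←L6 L9←L0
Join-block Dom:
  L3: preds {L1,L2}: {L0,L1} ∩ {L0,L2} = {L0}; idom=L0
  L6: preds {L4,L5}: {L0,L2,L4} ∩ {L0,L3,L5} = {L0}; idom=L0
  L7: preds {L1,L6}: {L0,L1} ∩ {L0,L6} = {L0}; idom=L0
  L9: preds {L7,L8}: {L0,L7} ∩ {L0,L6,L8} = {L0}; idom=L0

DF walk-up:
  join L3 pred L1: L1 stop@L0
  join L3 pred L2: L2 stop@L0
  join L6 pred L4: L4→L2 stop@L0
  join L6 pred L5: L5→L3 stop@L0
  join L7 pred L1: L1 stop@L0
  join L7 pred L6: L6 stop@L0
  join L9 pred L7: L7 stop@L0
  join L9 pred L8: L8→L6 stop@L0
  DF(L0)=∅
  DF(L1)={L3,L7}
  DF(L2)={L3,L6}
  DF(L3)={L6}
  DF(L4)={L6}
  DF(L5)={L6}
  DF(L6)={L7,L9}
  DF(L7)={L9}
  DF(L8)={L9}
  DF(L9)=∅

DF(L1) = ["L3", "L7"]

Answer: ["L3", "L7"]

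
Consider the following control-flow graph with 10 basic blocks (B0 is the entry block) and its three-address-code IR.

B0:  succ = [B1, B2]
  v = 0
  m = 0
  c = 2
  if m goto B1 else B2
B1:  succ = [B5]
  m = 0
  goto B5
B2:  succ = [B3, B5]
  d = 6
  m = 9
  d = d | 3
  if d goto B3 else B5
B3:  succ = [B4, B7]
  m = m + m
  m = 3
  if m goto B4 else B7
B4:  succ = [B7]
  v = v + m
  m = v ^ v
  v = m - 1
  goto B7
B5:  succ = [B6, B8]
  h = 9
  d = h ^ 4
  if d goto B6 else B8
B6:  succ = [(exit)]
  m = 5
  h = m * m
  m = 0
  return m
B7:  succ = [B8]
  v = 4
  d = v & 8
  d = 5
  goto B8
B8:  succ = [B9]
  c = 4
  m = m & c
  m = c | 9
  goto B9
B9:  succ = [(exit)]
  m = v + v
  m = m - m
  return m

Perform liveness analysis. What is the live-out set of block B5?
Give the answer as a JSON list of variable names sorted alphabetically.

Answer: ["m", "v"]

Working:
Per-block:
  B0: {c,m,v} / ∅
  B1: {m} / ∅
  B2: {d,m} / ∅
  B3: {m} / {m}
  B4: {m,v} / {m,v}
  B5: {d,h} / ∅
  B6: {h,m} / ∅
  B7: {d,v} / ∅
  B8: {c,m} / {m}
  B9: {m} / {v}

Liveness:
  live B0: ∅→{v}
  live B1: {v}→{m,v}
  live B2: {v}→{m,v}
  live B3: {m,v}→{m,v}
  live B4: {m,v}→{m}
  live B5: {m,v}→{m,v}
  live B6: ∅→∅
  live B7: {m}→{m,v}
  live B8: {m,v}→{v}
  live B9: {v}→∅

live-out(B5) = ["m", "v"]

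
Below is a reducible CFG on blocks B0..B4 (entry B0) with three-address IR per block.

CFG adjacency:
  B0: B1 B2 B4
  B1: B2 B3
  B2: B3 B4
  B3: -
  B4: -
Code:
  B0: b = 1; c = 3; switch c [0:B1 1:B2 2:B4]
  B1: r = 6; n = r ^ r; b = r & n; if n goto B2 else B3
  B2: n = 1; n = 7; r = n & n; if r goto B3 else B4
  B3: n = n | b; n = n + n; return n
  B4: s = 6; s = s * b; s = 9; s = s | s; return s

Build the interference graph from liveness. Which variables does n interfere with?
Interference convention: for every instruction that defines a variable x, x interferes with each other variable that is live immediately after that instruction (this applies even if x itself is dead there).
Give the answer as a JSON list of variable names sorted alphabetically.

Answer: ["b", "r"]

Derivation:
Block summaries:
  B0: {b,c} / ∅
  B1: {b,n,r} / ∅
  B2: {n,r} / ∅
  B3: {n} / {b,n}
  B4: {s} / {b}

Liveness:
  B0 li=∅ lo={b}
  B1 li=∅ lo={b,n}
  B2 li={b} lo={b,n}
  B3 li={b,n} lo=∅
  B4 li={b} lo=∅

Conflict graph:
  b: {c,n,r,s}
  c: {b}
  n: {b,r}
  r: {b,n}
  s: {b}

N(n) = ["b", "r"]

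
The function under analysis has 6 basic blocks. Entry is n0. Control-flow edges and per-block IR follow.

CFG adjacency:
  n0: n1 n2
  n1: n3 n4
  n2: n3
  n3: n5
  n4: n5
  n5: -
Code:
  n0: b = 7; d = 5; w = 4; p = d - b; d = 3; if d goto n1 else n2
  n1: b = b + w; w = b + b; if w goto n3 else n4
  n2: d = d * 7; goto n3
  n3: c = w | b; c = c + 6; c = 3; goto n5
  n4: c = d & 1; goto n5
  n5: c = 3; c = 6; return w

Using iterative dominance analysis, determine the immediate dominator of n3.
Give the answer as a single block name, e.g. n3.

Answer: n0

Working:
idom tree: n1←n0 n2←n0 n3←n0 n4←n1 n5←n0
Join-block Dom:
  n3: preds {n1,n2}: {n0,n1} ∩ {n0,n2} = {n0}; idom=n0
  n5: preds {n3,n4}: {n0,n3} ∩ {n0,n1,n4} = {n0}; idom=n0

idom(n3) = n0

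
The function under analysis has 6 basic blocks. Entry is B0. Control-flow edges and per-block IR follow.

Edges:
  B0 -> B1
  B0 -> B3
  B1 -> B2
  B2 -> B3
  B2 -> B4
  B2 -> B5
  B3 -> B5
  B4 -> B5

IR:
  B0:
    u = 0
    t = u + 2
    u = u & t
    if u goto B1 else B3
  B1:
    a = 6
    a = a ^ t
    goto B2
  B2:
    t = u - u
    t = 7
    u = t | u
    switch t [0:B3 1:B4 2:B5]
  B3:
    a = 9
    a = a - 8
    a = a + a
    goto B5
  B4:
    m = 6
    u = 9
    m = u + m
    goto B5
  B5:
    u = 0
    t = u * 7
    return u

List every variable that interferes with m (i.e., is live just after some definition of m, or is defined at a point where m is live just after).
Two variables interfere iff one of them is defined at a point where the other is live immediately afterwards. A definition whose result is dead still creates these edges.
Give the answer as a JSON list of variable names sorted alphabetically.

Answer: ["u"]

Working:
Block summaries:
  B0 def {t,u} use ∅
  B1 def {a} use {t}
  B2 def {t,u} use {u}
  B3 def {a} use ∅
  B4 def {m,u} use ∅
  B5 def {t,u} use ∅

Backward fixpoint:
  B0 li=∅ lo={t,u}
  B1 li={t,u} lo={u}
  B2 li={u} lo=∅
  B3 li=∅ lo=∅
  B4 li=∅ lo=∅
  B5 li=∅ lo=∅

Interference:
  a↔{t,u}
  m↔{u}
  t↔{a,u}
  u↔{a,m,t}

N(m) = ["u"]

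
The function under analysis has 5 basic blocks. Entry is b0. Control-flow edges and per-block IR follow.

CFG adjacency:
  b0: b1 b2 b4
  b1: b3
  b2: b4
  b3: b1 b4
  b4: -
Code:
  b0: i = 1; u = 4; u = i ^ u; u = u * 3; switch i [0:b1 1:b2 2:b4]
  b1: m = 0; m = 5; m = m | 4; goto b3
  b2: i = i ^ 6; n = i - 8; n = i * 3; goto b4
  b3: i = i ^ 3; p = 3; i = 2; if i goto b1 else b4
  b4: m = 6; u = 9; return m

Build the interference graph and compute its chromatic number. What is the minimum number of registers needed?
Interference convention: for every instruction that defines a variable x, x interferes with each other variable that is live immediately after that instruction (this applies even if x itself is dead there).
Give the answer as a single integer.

Answer: 3

Analysis:
def/use:
  b0: def={i,u} ue=∅
  b1: def={m} ue=∅
  b2: def={i,n} ue={i}
  b3: def={i,p} ue={i}
  b4: def={m,u} ue=∅

Liveness:
  b0 li=∅ lo={i}
  b1 li={i} lo={i}
  b2 li={i} lo=∅
  b3 li={i} lo={i}
  b4 li=∅ lo=∅

Interference:
  i — {m,n,u}
  m — {i,u}
  n — {i}
  p — ∅
  u — {i,m}

Registers:
  clique {i,m,u} ⇒ need ≥ 3
  3-colouring: r0={i,p}  r1={m,n}  r2={u}
  χ = 3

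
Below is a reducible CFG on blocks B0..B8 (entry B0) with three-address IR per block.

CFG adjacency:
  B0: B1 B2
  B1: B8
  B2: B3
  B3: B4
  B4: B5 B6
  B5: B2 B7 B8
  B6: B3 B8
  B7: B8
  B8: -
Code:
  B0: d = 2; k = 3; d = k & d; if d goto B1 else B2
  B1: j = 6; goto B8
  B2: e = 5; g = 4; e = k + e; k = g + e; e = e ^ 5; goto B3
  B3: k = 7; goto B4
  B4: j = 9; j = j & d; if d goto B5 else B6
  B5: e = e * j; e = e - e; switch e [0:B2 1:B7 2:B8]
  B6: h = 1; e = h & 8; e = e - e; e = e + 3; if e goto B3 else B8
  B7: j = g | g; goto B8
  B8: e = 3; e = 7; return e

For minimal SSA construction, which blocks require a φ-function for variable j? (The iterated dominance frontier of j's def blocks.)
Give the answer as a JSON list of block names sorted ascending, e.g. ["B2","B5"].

Answer: ["B2", "B3", "B8"]

Working:
idom tree: B1←B0 B2←B0 B3←B2 B4←B3 B5←B4 B6←B4 B7←B5 B8←B0
Dom at joins:
  B2: preds {B0,B5}: {B0} ∩ {B0,B2,B3,B4,B5} = {B0}; idom=B0
  B3: preds {B2,B6}: {B0,B2} ∩ {B0,B2,B3,B4,B6} = {B0,B2}; idom=B2
  B8: preds {B1,B5,B6,B7}: {B0,B1} ∩ {B0,B2,B3,B4,B5} ∩ {B0,B2,B3,B4,B6} ∩ {B0,B2,B3,B4,B5,B7} = {B0}; idom=B0

Frontier:
  join B2 pred B0: · stop@B0
  join B2 pred B5: B5→B4→B3→B2 stop@B0
  join B3 pred B2: · stop@B2
  join B3 pred B6: B6→B4→B3 stop@B2
  join B8 pred B1: B1 stop@B0
  join B8 pred B5: B5→B4→B3→B2 stop@B0
  join B8 pred B6: B6→B4→B3→B2 stop@B0
  join B8 pred B7: B7→B5→B4→B3→B2 stop@B0
  B0: DF=∅
  B1: DF={B8}
  B2: DF={B2,B8}
  B3: DF={B2,B3,B8}
  B4: DF={B2,B3,B8}
  B5: DF={B2,B8}
  B6: DF={B3,B8}
  B7: DF={B8}
  B8: DF=∅

φ for j: defs {B1,B4,B7}
  DF⁺ = {B2,B3,B8}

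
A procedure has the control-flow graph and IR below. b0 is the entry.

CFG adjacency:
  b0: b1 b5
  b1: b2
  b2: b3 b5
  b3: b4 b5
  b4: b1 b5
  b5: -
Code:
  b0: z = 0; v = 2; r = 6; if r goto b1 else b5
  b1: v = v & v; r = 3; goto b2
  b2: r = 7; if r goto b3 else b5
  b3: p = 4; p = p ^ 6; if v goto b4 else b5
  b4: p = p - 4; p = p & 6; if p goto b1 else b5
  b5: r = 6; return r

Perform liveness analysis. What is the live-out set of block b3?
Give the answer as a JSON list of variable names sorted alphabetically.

Answer: ["p", "v"]

Derivation:
Block summaries:
  b0: def={r,v,z} ue=∅
  b1: def={r,v} ue={v}
  b2: def={r} ue=∅
  b3: def={p} ue={v}
  b4: def={p} ue={p}
  b5: def={r} ue=∅

Live sets:
  live b0: ∅→{v}
  live b1: {v}→{v}
  live b2: {v}→{v}
  live b3: {v}→{p,v}
  live b4: {p,v}→{v}
  live b5: ∅→∅

live-out(b3) = ["p", "v"]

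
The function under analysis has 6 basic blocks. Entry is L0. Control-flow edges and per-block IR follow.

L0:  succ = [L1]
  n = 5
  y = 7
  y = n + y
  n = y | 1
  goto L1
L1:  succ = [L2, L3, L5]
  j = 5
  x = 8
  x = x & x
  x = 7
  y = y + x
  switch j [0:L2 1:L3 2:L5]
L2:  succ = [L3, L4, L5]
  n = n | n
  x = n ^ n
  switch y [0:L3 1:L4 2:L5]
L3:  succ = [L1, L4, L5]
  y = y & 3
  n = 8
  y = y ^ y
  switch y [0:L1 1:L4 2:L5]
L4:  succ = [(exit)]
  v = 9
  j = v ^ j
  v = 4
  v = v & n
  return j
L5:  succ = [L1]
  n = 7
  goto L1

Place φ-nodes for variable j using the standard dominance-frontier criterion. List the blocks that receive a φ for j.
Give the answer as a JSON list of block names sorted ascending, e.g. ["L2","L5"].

Answer: ["L1"]

Working:
idom tree: L1←L0 L2←L1 L3←L1 L4←L1 L5←L1
Join-block Dom:
  L1: preds {L0,L3,L5}: {L0} ∩ {L0,L1,L3} ∩ {L0,L1,L5} = {L0}; idom=L0
  L3: preds {L1,L2}: {L0,L1} ∩ {L0,L1,L2} = {L0,L1}; idom=L1
  L4: preds {L2,L3}: {L0,L1,L2} ∩ {L0,L1,L3} = {L0,L1}; idom=L1
  L5: preds {L1,L2,L3}: {L0,L1} ∩ {L0,L1,L2} ∩ {L0,L1,L3} = {L0,L1}; idom=L1

DF walk-up:
  join L1 pred L0: · stop@L0
  join L1 pred L3: L3→L1 stop@L0
  join L1 pred L5: L5→L1 stop@L0
  join L3 pred L1: · stop@L1
  join L3 pred L2: L2 stop@L1
  join L4 pred L2: L2 stop@L1
  join L4 pred L3: L3 stop@L1
  join L5 pred L1: · stop@L1
  join L5 pred L2: L2 stop@L1
  join L5 pred L3: L3 stop@L1
  L0: DF=∅
  L1: DF={L1}
  L2: DF={L3,L4,L5}
  L3: DF={L1,L4,L5}
  L4: DF=∅
  L5: DF={L1}

φ for j: defs {L1,L4}
  DF⁺ = {L1}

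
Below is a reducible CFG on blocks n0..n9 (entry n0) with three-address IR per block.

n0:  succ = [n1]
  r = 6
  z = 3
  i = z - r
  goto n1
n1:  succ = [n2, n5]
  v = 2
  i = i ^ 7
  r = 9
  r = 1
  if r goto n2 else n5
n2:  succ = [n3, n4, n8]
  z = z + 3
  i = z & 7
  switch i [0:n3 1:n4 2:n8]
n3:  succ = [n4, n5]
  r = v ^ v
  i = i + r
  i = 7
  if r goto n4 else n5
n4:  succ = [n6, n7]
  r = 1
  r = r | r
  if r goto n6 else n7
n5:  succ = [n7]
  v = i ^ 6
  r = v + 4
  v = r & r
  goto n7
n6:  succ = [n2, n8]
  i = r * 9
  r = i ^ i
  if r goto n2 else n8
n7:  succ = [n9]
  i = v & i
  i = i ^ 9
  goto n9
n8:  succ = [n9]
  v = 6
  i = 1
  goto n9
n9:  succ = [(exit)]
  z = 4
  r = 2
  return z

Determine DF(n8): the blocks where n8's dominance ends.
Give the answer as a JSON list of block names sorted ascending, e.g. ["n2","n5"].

idom tree: n1←n0 n2←n1 n3←n2 n4←n2 n5←n1 n6←n4 n7←n1 n8←n2 n9←n1
Dom∩ at merges:
  n2: preds {n1,n6}: {n0,n1} ∩ {n0,n1,n2,n4,n6} = {n0,n1}; idom=n1
  n4: preds {n2,n3}: {n0,n1,n2} ∩ {n0,n1,n2,n3} = {n0,n1,n2}; idom=n2
  n5: preds {n1,n3}: {n0,n1} ∩ {n0,n1,n2,n3} = {n0,n1}; idom=n1
  n7: preds {n4,n5}: {n0,n1,n2,n4} ∩ {n0,n1,n5} = {n0,n1}; idom=n1
  n8: preds {n2,n6}: {n0,n1,n2} ∩ {n0,n1,n2,n4,n6} = {n0,n1,n2}; idom=n2
  n9: preds {n7,n8}: {n0,n1,n7} ∩ {n0,n1,n2,n8} = {n0,n1}; idom=n1

DF derivation:
  n2←n1: walk · to n1
  n2←n6: walk n6→n4→n2 to n1
  n4←n2: walk · to n2
  n4←n3: walk n3 to n2
  n5←n1: walk · to n1
  n5←n3: walk n3→n2 to n1
  n7←n4: walk n4→n2 to n1
  n7←n5: walk n5 to n1
  n8←n2: walk · to n2
  n8←n6: walk n6→n4 to n2
  n9←n7: walk n7 to n1
  n9←n8: walk n8→n2 to n1
  n0: DF=∅
  n1: DF=∅
  n2: DF={n2,n5,n7,n9}
  n3: DF={n4,n5}
  n4: DF={n2,n7,n8}
  n5: DF={n7}
  n6: DF={n2,n8}
  n7: DF={n9}
  n8: DF={n9}
  n9: DF=∅

DF(n8) = ["n9"]

Answer: ["n9"]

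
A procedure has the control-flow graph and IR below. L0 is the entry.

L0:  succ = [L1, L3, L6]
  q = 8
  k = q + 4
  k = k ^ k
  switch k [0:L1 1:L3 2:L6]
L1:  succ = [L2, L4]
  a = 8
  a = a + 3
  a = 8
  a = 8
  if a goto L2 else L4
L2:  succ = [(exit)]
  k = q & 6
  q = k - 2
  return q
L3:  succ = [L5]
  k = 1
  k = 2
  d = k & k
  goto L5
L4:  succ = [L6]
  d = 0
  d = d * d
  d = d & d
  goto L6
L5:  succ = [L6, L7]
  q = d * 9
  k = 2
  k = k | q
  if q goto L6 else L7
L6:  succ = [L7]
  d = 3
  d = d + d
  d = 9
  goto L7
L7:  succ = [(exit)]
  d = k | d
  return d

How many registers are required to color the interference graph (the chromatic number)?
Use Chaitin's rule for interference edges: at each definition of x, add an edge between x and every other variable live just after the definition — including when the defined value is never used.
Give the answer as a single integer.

def/use:
  L0: def={k,q} ue=∅
  L1: def={a} ue=∅
  L2: def={k,q} ue={q}
  L3: def={d,k} ue=∅
  L4: def={d} ue=∅
  L5: def={k,q} ue={d}
  L6: def={d} ue=∅
  L7: def={d} ue={d,k}

Backward fixpoint:
  live L0: ∅→{k,q}
  live L1: {k,q}→{k,q}
  live L2: {q}→∅
  live L3: ∅→{d}
  live L4: {k}→{k}
  live L5: {d}→{d,k}
  live L6: {k}→{d,k}
  live L7: {d,k}→∅

Interference:
  a — {k,q}
  d — {k,q}
  k — {a,d,q}
  q — {a,d,k}

Colouring:
  clique {a,k,q} ⇒ need ≥ 3
  3-colouring: R0={k}  R1={q}  R2={a,d}
  χ = 3

Answer: 3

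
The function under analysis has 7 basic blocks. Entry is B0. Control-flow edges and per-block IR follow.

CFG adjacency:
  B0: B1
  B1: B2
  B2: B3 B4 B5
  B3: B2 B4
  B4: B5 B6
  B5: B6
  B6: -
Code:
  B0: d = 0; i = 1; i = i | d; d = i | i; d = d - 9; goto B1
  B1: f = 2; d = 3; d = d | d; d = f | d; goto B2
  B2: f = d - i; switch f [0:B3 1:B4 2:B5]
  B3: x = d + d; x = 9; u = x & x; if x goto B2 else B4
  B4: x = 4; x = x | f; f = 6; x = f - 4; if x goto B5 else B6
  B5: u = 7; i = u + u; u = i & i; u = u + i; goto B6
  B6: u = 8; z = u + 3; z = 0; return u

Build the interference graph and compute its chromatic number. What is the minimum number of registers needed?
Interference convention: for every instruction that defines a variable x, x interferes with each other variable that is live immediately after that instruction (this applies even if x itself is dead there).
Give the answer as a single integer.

def/use:
  B0 def {d,i} use ∅
  B1 def {d,f} use ∅
  B2 def {f} use {d,i}
  B3 def {u,x} use {d}
  B4 def {f,x} use {f}
  B5 def {i,u} use ∅
  B6 def {u,z} use ∅

Live sets:
  B0 li=∅ lo={i}
  B1 li={i} lo={d,i}
  B2 li={d,i} lo={d,f,i}
  B3 li={d,f,i} lo={d,f,i}
  B4 li={f} lo=∅
  B5 li=∅ lo=∅
  B6 li=∅ lo=∅

Interfere edges:
  d↔{f,i,u,x}
  f↔{d,i,u,x}
  i↔{d,f,u,x}
  u↔{d,f,i,x,z}
  x↔{d,f,i,u}
  z↔{u}

Chromatic number:
  lower bound: {d,f,i,u,x} mutually conflict ⇒ χ ≥ 5
  5-colouring: r0={u}  r1={d,z}  r2={f}  r3={i}  r4={x}
  χ = 5

Answer: 5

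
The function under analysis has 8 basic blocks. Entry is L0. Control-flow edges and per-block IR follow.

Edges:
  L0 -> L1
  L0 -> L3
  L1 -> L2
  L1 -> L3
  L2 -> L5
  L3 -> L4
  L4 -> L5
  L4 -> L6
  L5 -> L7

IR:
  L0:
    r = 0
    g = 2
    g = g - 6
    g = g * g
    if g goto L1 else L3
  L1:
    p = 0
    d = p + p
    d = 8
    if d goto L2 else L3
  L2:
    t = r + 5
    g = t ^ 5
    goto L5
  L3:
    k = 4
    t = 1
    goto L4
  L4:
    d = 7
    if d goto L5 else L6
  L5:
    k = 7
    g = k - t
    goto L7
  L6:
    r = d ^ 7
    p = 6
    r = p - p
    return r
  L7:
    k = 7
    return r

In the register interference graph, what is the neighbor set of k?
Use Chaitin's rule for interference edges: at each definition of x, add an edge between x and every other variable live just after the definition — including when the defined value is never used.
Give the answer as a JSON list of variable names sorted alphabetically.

Per-block:
  L0: {g,r} / ∅
  L1: {d,p} / ∅
  L2: {g,t} / {r}
  L3: {k,t} / ∅
  L4: {d} / ∅
  L5: {g,k} / {t}
  L6: {p,r} / {d}
  L7: {k} / {r}

Live sets:
  L0: in=∅ out={r}
  L1: in={r} out={r}
  L2: in={r} out={r,t}
  L3: in={r} out={r,t}
  L4: in={r,t} out={d,r,t}
  L5: in={r,t} out={r}
  L6: in={d} out=∅
  L7: in={r} out=∅

Interfere edges:
  d — {r,t}
  g — {r,t}
  k — {r,t}
  p — {r}
  r — {d,g,k,p,t}
  t — {d,g,k,r}

N(k) = ["r", "t"]

Answer: ["r", "t"]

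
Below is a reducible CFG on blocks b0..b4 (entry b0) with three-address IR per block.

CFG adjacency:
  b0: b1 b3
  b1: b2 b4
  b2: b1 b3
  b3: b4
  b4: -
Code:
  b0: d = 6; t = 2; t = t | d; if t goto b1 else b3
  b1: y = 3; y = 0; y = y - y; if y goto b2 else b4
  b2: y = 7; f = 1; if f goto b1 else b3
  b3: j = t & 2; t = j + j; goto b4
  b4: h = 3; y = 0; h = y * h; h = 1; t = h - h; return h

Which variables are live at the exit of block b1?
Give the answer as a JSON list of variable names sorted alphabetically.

Answer: ["t"]

Derivation:
Per-block:
  b0 def {d,t} use ∅
  b1 def {y} use ∅
  b2 def {f,y} use ∅
  b3 def {j,t} use {t}
  b4 def {h,t,y} use ∅

Live sets:
  b0 li=∅ lo={t}
  b1 li={t} lo={t}
  b2 li={t} lo={t}
  b3 li={t} lo=∅
  b4 li=∅ lo=∅

live-out(b1) = ["t"]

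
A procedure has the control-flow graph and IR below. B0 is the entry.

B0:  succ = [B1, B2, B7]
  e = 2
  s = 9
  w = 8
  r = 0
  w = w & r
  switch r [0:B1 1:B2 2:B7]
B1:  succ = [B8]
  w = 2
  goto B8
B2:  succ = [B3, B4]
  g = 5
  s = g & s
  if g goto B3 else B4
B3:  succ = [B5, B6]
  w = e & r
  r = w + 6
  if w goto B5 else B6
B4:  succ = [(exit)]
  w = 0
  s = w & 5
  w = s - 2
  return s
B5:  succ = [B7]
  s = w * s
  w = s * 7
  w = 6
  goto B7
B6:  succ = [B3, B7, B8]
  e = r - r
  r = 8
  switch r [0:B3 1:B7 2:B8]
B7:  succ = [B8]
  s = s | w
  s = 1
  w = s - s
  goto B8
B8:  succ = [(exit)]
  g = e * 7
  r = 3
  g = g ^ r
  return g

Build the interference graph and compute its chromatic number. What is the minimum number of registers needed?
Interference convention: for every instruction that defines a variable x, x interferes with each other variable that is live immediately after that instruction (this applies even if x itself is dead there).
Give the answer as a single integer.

Answer: 4

Analysis:
Per-block:
  B0: {e,r,s,w} / ∅
  B1: {w} / ∅
  B2: {g,s} / {s}
  B3: {r,w} / {e,r}
  B4: {s,w} / ∅
  B5: {s,w} / {s,w}
  B6: {e,r} / {r}
  B7: {s,w} / {s,w}
  B8: {g,r} / {e}

Backward fixpoint:
  B0 li=∅ lo={e,r,s,w}
  B1 li={e} lo={e}
  B2 li={e,r,s} lo={e,r,s}
  B3 li={e,r,s} lo={e,r,s,w}
  B4 li=∅ lo=∅
  B5 li={e,s,w} lo={e,s,w}
  B6 li={r,s,w} lo={e,r,s,w}
  B7 li={e,s,w} lo={e}
  B8 li={e} lo=∅

Conflict graph:
  e↔{g,r,s,w}
  g↔{e,r,s}
  r↔{e,g,s,w}
  s↔{e,g,r,w}
  w↔{e,r,s}

Registers:
  clique {e,g,r,s} ⇒ need ≥ 4
  assign e→R0 g→R3 r→R1 s→R2 w→R3 — no edge inside a register ⇒ χ ≤ 4
  χ = 4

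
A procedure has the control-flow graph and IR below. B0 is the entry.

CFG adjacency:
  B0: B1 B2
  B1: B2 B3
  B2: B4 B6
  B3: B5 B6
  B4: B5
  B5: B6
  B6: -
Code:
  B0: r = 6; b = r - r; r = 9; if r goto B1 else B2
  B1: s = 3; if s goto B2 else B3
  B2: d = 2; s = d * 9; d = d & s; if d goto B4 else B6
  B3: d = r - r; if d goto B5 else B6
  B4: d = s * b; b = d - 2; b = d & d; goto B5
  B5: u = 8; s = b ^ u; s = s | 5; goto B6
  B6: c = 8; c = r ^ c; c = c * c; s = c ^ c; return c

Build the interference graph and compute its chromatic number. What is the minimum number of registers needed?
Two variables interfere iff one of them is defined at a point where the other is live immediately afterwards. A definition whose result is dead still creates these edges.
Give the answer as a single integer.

Answer: 4

Analysis:
def/use:
  B0: {b,r} / ∅
  B1: {s} / ∅
  B2: {d,s} / ∅
  B3: {d} / {r}
  B4: {b,d} / {b,s}
  B5: {s,u} / {b}
  B6: {c,s} / {r}

Liveness:
  B0: in=∅ out={b,r}
  B1: in={b,r} out={b,r}
  B2: in={b,r} out={b,r,s}
  B3: in={b,r} out={b,r}
  B4: in={b,r,s} out={b,r}
  B5: in={b,r} out={r}
  B6: in={r} out=∅

Conflict graph:
  b — {d,r,s,u}
  c — {r,s}
  d — {b,r,s}
  r — {b,c,d,s,u}
  s — {b,c,d,r}
  u — {b,r}

Registers:
  lower bound: {b,d,r,s} mutually conflict ⇒ χ ≥ 4
  assign b→c1 c→c1 d→c3 r→c0 s→c2 u→c2 — no edge inside a register ⇒ χ ≤ 4
  χ = 4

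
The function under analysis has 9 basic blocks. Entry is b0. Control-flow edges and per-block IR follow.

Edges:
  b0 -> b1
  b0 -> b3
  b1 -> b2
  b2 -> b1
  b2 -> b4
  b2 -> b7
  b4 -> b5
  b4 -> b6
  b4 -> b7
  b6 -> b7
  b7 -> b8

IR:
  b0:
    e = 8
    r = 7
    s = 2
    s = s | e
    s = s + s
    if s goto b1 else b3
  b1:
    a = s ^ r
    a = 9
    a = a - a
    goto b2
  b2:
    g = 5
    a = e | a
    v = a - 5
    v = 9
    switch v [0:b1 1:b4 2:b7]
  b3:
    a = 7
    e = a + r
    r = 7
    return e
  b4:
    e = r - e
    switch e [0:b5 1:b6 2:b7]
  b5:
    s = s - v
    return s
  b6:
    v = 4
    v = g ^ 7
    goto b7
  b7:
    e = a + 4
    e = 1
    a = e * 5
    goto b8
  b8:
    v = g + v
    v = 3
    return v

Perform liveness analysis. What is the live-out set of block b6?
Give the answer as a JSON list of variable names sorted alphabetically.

Answer: ["a", "g", "v"]

Working:
def/use:
  b0: {e,r,s} / ∅
  b1: {a} / {r,s}
  b2: {a,g,v} / {a,e}
  b3: {a,e,r} / {r}
  b4: {e} / {e,r}
  b5: {s} / {s,v}
  b6: {v} / {g}
  b7: {a,e} / {a}
  b8: {v} / {g,v}

Backward fixpoint:
  b0: in=∅ out={e,r,s}
  b1: in={e,r,s} out={a,e,r,s}
  b2: in={a,e,r,s} out={a,e,g,r,s,v}
  b3: in={r} out=∅
  b4: in={a,e,g,r,s,v} out={a,g,s,v}
  b5: in={s,v} out=∅
  b6: in={a,g} out={a,g,v}
  b7: in={a,g,v} out={g,v}
  b8: in={g,v} out=∅

live-out(b6) = ["a", "g", "v"]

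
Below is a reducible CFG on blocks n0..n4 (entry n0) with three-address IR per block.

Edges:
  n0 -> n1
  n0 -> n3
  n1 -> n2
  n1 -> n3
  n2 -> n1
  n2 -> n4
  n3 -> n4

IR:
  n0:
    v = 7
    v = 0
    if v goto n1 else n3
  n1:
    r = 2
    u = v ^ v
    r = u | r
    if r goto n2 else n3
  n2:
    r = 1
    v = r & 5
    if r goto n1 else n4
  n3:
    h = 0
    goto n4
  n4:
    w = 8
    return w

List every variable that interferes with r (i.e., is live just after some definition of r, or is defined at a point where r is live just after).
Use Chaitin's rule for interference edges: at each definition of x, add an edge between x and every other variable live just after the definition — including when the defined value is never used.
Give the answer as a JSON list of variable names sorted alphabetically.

Answer: ["u", "v"]

Derivation:
Block summaries:
  n0 def {v} use ∅
  n1 def {r,u} use {v}
  n2 def {r,v} use ∅
  n3 def {h} use ∅
  n4 def {w} use ∅

Live sets:
  n0 li=∅ lo={v}
  n1 li={v} lo=∅
  n2 li=∅ lo={v}
  n3 li=∅ lo=∅
  n4 li=∅ lo=∅

Interference:
  h↔∅
  r↔{u,v}
  u↔{r}
  v↔{r}
  w↔∅

N(r) = ["u", "v"]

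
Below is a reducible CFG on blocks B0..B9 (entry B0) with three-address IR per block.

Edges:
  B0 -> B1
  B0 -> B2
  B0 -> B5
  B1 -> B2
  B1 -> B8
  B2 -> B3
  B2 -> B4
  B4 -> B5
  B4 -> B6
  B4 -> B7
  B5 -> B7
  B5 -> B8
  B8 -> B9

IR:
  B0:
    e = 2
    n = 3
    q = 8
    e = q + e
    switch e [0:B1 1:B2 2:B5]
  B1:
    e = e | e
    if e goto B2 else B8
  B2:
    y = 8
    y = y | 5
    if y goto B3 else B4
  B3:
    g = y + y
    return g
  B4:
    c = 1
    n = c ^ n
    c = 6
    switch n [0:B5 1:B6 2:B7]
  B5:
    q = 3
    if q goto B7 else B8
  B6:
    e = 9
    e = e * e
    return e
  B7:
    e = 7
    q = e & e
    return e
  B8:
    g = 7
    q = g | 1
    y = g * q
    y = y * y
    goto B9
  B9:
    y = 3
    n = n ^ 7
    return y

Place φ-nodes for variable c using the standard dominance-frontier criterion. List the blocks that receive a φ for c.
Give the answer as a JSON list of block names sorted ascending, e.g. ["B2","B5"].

idom tree: B1←B0 B2←B0 B3←B2 B4←B2 B5←B0 B6←B4 B7←B0 B8←B0 B9←B8
Join-block Dom:
  B2: preds {B0,B1}: {B0} ∩ {B0,B1} = {B0}; idom=B0
  B5: preds {B0,B4}: {B0} ∩ {B0,B2,B4} = {B0}; idom=B0
  B7: preds {B4,B5}: {B0,B2,B4} ∩ {B0,B5} = {B0}; idom=B0
  B8: preds {B1,B5}: {B0,B1} ∩ {B0,B5} = {B0}; idom=B0

DF walk-up:
  join B2 pred B0: · stop@B0
  join B2 pred B1: B1 stop@B0
  join B5 pred B0: · stop@B0
  join B5 pred B4: B4→B2 stop@B0
  join B7 pred B4: B4→B2 stop@B0
  join B7 pred B5: B5 stop@B0
  join B8 pred B1: B1 stop@B0
  join B8 pred B5: B5 stop@B0
  B0 → ∅
  B1 → {B2,B8}
  B2 → {B5,B7}
  B3 → ∅
  B4 → {B5,B7}
  B5 → {B7,B8}
  B6 → ∅
  B7 → ∅
  B8 → ∅
  B9 → ∅

φ for c: defs {B4}
  DF⁺ = {B5,B7,B8}

Answer: ["B5", "B7", "B8"]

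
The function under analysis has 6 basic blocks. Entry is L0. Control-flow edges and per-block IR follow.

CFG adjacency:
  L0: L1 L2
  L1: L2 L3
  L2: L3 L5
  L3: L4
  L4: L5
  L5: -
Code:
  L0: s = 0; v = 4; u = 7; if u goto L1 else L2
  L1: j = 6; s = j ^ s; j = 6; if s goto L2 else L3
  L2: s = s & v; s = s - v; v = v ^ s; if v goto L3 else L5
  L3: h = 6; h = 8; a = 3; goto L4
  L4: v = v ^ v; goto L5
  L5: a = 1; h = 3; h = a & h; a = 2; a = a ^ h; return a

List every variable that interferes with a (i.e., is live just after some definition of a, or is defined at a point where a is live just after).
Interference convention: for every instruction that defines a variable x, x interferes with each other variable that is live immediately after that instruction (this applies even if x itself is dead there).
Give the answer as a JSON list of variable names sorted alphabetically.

Answer: ["h", "v"]

Derivation:
def/use:
  L0: def={s,u,v} ue=∅
  L1: def={j,s} ue={s}
  L2: def={s,v} ue={s,v}
  L3: def={a,h} ue=∅
  L4: def={v} ue={v}
  L5: def={a,h} ue=∅

Backward fixpoint:
  L0 li=∅ lo={s,v}
  L1 li={s,v} lo={s,v}
  L2 li={s,v} lo={v}
  L3 li={v} lo={v}
  L4 li={v} lo=∅
  L5 li=∅ lo=∅

Interfere edges:
  a↔{h,v}
  h↔{a,v}
  j↔{s,v}
  s↔{j,u,v}
  u↔{s,v}
  v↔{a,h,j,s,u}

N(a) = ["h", "v"]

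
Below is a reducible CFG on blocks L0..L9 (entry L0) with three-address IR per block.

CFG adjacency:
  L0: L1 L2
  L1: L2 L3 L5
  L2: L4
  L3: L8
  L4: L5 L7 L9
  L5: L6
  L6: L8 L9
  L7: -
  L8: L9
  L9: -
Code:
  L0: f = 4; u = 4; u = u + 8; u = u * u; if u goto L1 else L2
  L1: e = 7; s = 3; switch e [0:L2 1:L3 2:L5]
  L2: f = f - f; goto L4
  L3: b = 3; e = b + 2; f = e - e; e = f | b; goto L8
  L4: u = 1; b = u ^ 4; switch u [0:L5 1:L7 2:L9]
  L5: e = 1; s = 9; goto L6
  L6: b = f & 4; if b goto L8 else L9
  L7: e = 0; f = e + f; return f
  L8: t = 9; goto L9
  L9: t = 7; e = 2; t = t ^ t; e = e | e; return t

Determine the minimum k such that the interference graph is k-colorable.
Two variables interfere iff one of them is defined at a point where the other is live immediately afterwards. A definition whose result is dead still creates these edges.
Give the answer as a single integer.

Answer: 3

Working:
Per-block:
  L0: {f,u} / ∅
  L1: {e,s} / ∅
  L2: {f} / {f}
  L3: {b,e,f} / ∅
  L4: {b,u} / ∅
  L5: {e,s} / ∅
  L6: {b} / {f}
  L7: {e,f} / {f}
  L8: {t} / ∅
  L9: {e,t} / ∅

Live sets:
  L0 li=∅ lo={f}
  L1 li={f} lo={f}
  L2 li={f} lo={f}
  L3 li=∅ lo=∅
  L4 li={f} lo={f}
  L5 li={f} lo={f}
  L6 li={f} lo=∅
  L7 li={f} lo=∅
  L8 li=∅ lo=∅
  L9 li=∅ lo=∅

Interfere edges:
  b↔{e,f,u}
  e↔{b,f,s,t}
  f↔{b,e,s,u}
  s↔{e,f}
  t↔{e}
  u↔{b,f}

Colouring:
  {b,e,f} pairwise interfere (3-clique) ⇒ χ ≥ 3
  3-colouring: c0={e,u}  c1={f,t}  c2={b,s}
  χ = 3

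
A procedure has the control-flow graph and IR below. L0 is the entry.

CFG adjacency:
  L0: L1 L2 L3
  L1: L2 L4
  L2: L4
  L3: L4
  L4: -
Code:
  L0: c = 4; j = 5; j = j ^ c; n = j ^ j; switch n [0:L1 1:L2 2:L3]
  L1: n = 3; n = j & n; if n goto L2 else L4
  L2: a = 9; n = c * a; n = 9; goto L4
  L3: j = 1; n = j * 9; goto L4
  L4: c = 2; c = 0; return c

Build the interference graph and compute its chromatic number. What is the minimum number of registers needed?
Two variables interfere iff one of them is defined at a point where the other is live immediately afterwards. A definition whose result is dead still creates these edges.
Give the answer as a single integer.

Block summaries:
  L0: {c,j,n} / ∅
  L1: {n} / {j}
  L2: {a,n} / {c}
  L3: {j,n} / ∅
  L4: {c} / ∅

Live sets:
  L0 li=∅ lo={c,j}
  L1 li={c,j} lo={c}
  L2 li={c} lo=∅
  L3 li=∅ lo=∅
  L4 li=∅ lo=∅

Interfere edges:
  a↔{c}
  c↔{a,j,n}
  j↔{c,n}
  n↔{c,j}

Registers:
  {c,j,n} pairwise interfere (3-clique) ⇒ χ ≥ 3
  3-colouring: R0={c}  R1={a,j}  R2={n}
  χ = 3

Answer: 3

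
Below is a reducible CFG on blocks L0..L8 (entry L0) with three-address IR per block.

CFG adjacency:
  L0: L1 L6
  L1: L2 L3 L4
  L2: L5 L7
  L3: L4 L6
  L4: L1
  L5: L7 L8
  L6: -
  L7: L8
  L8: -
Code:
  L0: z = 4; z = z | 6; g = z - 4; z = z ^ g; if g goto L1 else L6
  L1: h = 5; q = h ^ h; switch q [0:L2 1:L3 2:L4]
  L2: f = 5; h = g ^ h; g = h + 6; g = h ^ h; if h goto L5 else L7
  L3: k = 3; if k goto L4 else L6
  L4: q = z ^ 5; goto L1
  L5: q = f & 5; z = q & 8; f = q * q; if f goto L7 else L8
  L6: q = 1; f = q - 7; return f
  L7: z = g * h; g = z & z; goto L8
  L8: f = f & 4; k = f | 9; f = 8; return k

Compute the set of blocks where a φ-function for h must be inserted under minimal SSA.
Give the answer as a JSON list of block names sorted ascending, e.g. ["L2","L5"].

idom tree: L1←L0 L2←L1 L3←L1 L4←L1 L5←L2 L6←L0 L7←L2 L8←L2
Dom at joins:
  L1: preds {L0,L4}: {L0} ∩ {L0,L1,L4} = {L0}; idom=L0
  L4: preds {L1,L3}: {L0,L1} ∩ {L0,L1,L3} = {L0,L1}; idom=L1
  L6: preds {L0,L3}: {L0} ∩ {L0,L1,L3} = {L0}; idom=L0
  L7: preds {L2,L5}: {L0,L1,L2} ∩ {L0,L1,L2,L5} = {L0,L1,L2}; idom=L2
  L8: preds {L5,L7}: {L0,L1,L2,L5} ∩ {L0,L1,L2,L7} = {L0,L1,L2}; idom=L2

DF walk-up:
  L1←L0: walk · to L0
  L1←L4: walk L4→L1 to L0
  L4←L1: walk · to L1
  L4←L3: walk L3 to L1
  L6←L0: walk · to L0
  L6←L3: walk L3→L1 to L0
  L7←L2: walk · to L2
  L7←L5: walk L5 to L2
  L8←L5: walk L5 to L2
  L8←L7: walk L7 to L2
  DF(L0)=∅
  DF(L1)={L1,L6}
  DF(L2)=∅
  DF(L3)={L4,L6}
  DF(L4)={L1}
  DF(L5)={L7,L8}
  DF(L6)=∅
  DF(L7)={L8}
  DF(L8)=∅

φ for h: defs {L1,L2}
  DF⁺ = {L1,L6}

Answer: ["L1", "L6"]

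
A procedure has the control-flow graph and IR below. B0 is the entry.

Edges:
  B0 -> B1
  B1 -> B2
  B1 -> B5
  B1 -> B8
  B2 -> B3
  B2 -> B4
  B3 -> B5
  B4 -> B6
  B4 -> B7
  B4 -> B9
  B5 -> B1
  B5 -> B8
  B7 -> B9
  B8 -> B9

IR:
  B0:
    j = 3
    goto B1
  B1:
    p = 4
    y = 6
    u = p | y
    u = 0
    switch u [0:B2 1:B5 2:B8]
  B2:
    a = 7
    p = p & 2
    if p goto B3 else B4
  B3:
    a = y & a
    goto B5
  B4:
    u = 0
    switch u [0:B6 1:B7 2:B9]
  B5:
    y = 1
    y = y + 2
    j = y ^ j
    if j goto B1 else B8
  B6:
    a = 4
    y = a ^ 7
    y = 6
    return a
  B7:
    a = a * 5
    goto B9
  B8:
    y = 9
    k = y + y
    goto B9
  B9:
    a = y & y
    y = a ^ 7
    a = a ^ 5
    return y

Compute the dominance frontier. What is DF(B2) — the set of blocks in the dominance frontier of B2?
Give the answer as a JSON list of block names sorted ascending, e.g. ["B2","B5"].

Answer: ["B5", "B9"]

Analysis:
idom tree: B1←B0 B2←B1 B3←B2 B4←B2 B5←B1 B6←B4 B7←B4 B8←B1 B9←B1
Dom at joins:
  B1: preds {B0,B5}: {B0} ∩ {B0,B1,B5} = {B0}; idom=B0
  B5: preds {B1,B3}: {B0,B1} ∩ {B0,B1,B2,B3} = {B0,B1}; idom=B1
  B8: preds {B1,B5}: {B0,B1} ∩ {B0,B1,B5} = {B0,B1}; idom=B1
  B9: preds {B4,B7,B8}: {B0,B1,B2,B4} ∩ {B0,B1,B2,B4,B7} ∩ {B0,B1,B8} = {B0,B1}; idom=B1

DF derivation:
  join B1 pred B0: · stop@B0
  join B1 pred B5: B5→B1 stop@B0
  join B5 pred B1: · stop@B1
  join B5 pred B3: B3→B2 stop@B1
  join B8 pred B1: · stop@B1
  join B8 pred B5: B5 stop@B1
  join B9 pred B4: B4→B2 stop@B1
  join B9 pred B7: B7→B4→B2 stop@B1
  join B9 pred B8: B8 stop@B1
  DF(B0)=∅
  DF(B1)={B1}
  DF(B2)={B5,B9}
  DF(B3)={B5}
  DF(B4)={B9}
  DF(B5)={B1,B8}
  DF(B6)=∅
  DF(B7)={B9}
  DF(B8)={B9}
  DF(B9)=∅

DF(B2) = ["B5", "B9"]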